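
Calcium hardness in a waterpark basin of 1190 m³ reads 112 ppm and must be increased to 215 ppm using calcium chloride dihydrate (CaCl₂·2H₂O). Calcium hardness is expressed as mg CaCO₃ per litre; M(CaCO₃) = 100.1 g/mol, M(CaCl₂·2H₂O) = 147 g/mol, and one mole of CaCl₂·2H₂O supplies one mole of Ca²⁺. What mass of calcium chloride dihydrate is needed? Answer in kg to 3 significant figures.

Volume: 1190 m³ = 1,190,000 L.
Hardness to add: (215 − 112) = 103 mg/L as CaCO₃ × 1,190,000 L = 122,600 g as CaCO₃.
Moles of Ca²⁺ (1 mol Ca²⁺ ≡ 1 mol CaCO₃): 122,600 / 100.1 g/mol = 1224 mol.
Mass of CaCl₂·2H₂O: 1224 × 147 = 180,000 g.

180 kg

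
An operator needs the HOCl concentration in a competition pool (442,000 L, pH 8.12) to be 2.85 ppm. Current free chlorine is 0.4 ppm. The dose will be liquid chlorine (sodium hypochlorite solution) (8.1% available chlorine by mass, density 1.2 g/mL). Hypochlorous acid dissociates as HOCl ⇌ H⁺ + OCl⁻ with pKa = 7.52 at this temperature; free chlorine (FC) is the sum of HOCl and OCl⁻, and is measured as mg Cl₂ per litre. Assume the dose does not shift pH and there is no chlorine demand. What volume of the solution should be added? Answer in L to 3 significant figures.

62.7 L

[OCl⁻]/[HOCl] = 10^(pH − pKa) = 10^(8.12 − 7.52) = 3.981; fraction as HOCl = 1/(1 + 3.981) = 0.2008.
Free chlorine required for 2.85 ppm HOCl: 2.85 / 0.2008 = 14.2 ppm.
FC to add: 14.2 − 0.4 = 13.8 mg/L as Cl₂.
Cl₂ equivalent: 13.8 mg/L × 442,000 L = 6098 g.
Product at 8.1% available Cl: 6098 / 0.081 = 75,280 g.
Volume: 75,280 g ÷ 1.2 g/mL = 62,740 mL.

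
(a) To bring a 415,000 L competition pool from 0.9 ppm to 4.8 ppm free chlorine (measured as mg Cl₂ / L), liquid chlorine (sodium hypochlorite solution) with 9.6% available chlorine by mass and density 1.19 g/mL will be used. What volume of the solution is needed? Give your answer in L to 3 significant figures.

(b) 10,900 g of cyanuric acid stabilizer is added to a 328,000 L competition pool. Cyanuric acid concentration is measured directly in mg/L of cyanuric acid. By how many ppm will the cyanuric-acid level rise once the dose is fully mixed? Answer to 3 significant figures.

(a) Chlorine deficit: 4.8 − 0.9 = 3.9 ppm = 3.9 mg/L as Cl₂.
(a) Cl₂ equivalent needed: 3.9 mg/L × 415,000 L = 1,618,000 mg = 1618 g.
(a) Product at 9.6% available chlorine: 1618 / 0.096 = 16,860 g.
(a) Volume at density 1.19 g/mL: 16,860 g ÷ 1.19 g/mL = 14,170 mL.

(b) Rise: 10,900 g / 328,000 L × 1000 = 33.23 mg/L.

(a) 14.2 L; (b) 33.2 ppm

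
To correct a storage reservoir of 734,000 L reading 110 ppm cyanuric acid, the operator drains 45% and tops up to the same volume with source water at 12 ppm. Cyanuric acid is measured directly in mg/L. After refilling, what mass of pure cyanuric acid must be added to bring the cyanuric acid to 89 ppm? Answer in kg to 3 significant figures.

17.0 kg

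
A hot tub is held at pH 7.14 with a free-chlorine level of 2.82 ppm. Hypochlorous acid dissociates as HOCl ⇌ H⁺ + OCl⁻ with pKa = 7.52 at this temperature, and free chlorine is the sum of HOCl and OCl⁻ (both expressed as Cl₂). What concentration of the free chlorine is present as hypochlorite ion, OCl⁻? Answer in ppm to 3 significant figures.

[OCl⁻]/[HOCl] = 10^(pH − pKa) = 10^(7.14 − 7.52) = 10^-0.38 = 0.4169.
Fraction as HOCl = 1 / (1 + 0.4169) = 0.7058.
OCl⁻ = (1 − 0.7058) × 2.82 ppm = 0.8297 ppm.

0.830 ppm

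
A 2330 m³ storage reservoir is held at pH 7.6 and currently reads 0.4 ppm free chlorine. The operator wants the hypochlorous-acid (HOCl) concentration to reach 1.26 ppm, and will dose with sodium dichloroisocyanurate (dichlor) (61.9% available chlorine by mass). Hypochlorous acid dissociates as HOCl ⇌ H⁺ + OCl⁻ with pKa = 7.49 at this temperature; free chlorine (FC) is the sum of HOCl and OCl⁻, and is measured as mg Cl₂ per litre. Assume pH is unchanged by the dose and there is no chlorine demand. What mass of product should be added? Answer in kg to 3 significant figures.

Volume: 2330 m³ = 2,330,000 L.
[OCl⁻]/[HOCl] = 10^(pH − pKa) = 10^(7.6 − 7.49) = 1.288; fraction as HOCl = 1/(1 + 1.288) = 0.437.
Free chlorine required for 1.26 ppm HOCl: 1.26 / 0.437 = 2.883 ppm.
FC to add: 2.883 − 0.4 = 2.483 mg/L as Cl₂.
Cl₂ equivalent: 2.483 mg/L × 2,330,000 L = 5786 g.
Product at 61.9% available Cl: 5786 / 0.619 = 9347 g.

9.35 kg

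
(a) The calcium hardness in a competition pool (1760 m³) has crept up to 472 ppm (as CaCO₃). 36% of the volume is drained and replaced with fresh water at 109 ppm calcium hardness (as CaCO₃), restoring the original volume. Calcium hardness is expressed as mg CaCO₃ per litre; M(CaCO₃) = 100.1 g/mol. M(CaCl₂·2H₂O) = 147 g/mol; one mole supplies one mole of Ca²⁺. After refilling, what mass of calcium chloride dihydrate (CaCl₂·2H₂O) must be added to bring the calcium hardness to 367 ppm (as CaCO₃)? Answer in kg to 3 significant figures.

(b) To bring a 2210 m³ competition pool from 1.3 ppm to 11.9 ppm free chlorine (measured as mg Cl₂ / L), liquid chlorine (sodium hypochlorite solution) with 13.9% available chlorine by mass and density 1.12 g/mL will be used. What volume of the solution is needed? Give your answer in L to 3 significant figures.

(a) 66.4 kg; (b) 150 L

(a) Volume: 1760 m³ = 1,760,000 L.
(a) After draining 36% and refilling: 472 × 0.64 + 109 × 0.36 = 341.32 ppm.
(a) Deficit to target: 367 − 341.32 = 25.68 mg/L.
(a) As CaCO₃: 25.68 mg/L × 1,760,000 L = 45,200 g; ÷ 100.1 = 451.5 mol Ca²⁺.
(a) Mass: 451.5 × 147 = 66,370 g.

(b) Volume: 2210 m³ = 2,210,000 L.
(b) Chlorine deficit: 11.9 − 1.3 = 10.6 ppm = 10.6 mg/L as Cl₂.
(b) Cl₂ equivalent needed: 10.6 mg/L × 2,210,000 L = 23,430,000 mg = 23,430 g.
(b) Product at 13.9% available chlorine: 23,430 / 0.139 = 168,500 g.
(b) Volume at density 1.12 g/mL: 168,500 g ÷ 1.12 g/mL = 150,500 mL.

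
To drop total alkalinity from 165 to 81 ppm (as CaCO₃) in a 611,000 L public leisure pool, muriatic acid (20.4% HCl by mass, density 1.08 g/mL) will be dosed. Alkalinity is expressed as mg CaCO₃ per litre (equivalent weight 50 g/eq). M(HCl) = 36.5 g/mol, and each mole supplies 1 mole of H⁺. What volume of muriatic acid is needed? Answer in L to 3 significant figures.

Alkalinity to neutralize: (165 − 81) = 84 mg/L as CaCO₃ × 611,000 L = 51,320 g as CaCO₃.
Equivalents of H⁺ required: 51,320 ÷ 50 g/eq = 1026 eq = 1026 mol HCl.
Mass of HCl: 1026 × 36.5 = 37,470 g.
Mass of 20.4% solution: 37,470 / 0.204 = 183,700 g.
Volume: 183,700 g ÷ 1.08 g/mL = 170,100 mL.

170 L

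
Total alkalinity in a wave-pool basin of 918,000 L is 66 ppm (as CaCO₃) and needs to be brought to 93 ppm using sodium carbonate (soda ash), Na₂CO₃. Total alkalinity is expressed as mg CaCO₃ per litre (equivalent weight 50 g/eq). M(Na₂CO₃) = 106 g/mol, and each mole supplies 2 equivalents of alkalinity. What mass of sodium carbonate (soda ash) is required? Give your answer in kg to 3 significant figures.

26.3 kg

Alkalinity to add: (93 − 66) = 27 mg/L as CaCO₃ × 918,000 L = 24,790 g as CaCO₃.
Equivalents: 24,790 g ÷ 50 g/eq = 495.7 eq.
Each mole of Na₂CO₃ supplies 2 eq, so 495.7 / 2 = 247.9 mol.
Mass: 247.9 mol × 106 g/mol = 26,270 g.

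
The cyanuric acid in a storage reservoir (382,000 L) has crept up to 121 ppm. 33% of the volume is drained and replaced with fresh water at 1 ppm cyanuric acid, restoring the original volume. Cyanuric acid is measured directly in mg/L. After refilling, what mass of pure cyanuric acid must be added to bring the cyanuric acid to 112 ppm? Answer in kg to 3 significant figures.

11.7 kg

After draining 33% and refilling: 121 × 0.67 + 1 × 0.33 = 81.4 ppm.
Deficit to target: 112 − 81.4 = 30.6 mg/L.
Mass: 30.6 mg/L × 382,000 L = 11,690 g cyanuric acid.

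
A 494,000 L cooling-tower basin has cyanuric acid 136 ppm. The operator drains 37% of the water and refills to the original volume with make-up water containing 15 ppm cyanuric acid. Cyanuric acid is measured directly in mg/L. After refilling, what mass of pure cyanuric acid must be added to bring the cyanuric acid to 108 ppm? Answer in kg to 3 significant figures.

After draining 37% and refilling: 136 × 0.63 + 15 × 0.37 = 91.23 ppm.
Deficit to target: 108 − 91.23 = 16.77 mg/L.
Mass: 16.77 mg/L × 494,000 L = 8284 g cyanuric acid.

8.28 kg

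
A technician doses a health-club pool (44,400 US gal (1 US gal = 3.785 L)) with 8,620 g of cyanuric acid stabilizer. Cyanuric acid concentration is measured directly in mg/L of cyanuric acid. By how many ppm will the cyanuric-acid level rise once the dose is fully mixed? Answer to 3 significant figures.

Volume: 44,400 US gal × 3.785 L/gal = 168,054 L.
Rise: 8,620 g / 168,054 L × 1000 = 51.29 mg/L.

51.3 ppm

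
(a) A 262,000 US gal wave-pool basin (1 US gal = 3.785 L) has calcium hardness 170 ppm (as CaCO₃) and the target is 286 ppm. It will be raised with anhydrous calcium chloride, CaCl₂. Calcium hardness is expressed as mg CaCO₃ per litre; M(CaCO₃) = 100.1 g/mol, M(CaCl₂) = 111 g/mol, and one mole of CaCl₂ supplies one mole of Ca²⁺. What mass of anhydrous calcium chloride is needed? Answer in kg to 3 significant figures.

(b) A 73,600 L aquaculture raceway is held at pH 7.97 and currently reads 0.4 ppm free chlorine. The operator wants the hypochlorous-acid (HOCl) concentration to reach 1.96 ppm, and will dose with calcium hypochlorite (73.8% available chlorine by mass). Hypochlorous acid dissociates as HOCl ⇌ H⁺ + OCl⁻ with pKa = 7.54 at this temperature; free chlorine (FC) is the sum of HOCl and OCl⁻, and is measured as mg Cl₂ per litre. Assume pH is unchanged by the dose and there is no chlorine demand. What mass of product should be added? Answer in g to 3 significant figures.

(a) 128 kg; (b) 682 g

(a) Volume: 262,000 US gal × 3.785 L/gal = 991,670 L.
(a) Hardness to add: (286 − 170) = 116 mg/L as CaCO₃ × 991,670 L = 115,000 g as CaCO₃.
(a) Moles of Ca²⁺ (1 mol Ca²⁺ ≡ 1 mol CaCO₃): 115,000 / 100.1 g/mol = 1149 mol.
(a) Mass of CaCl₂: 1149 × 111 = 127,600 g.

(b) [OCl⁻]/[HOCl] = 10^(pH − pKa) = 10^(7.97 − 7.54) = 2.692; fraction as HOCl = 1/(1 + 2.692) = 0.2709.
(b) Free chlorine required for 1.96 ppm HOCl: 1.96 / 0.2709 = 7.235 ppm.
(b) FC to add: 7.235 − 0.4 = 6.835 mg/L as Cl₂.
(b) Cl₂ equivalent: 6.835 mg/L × 73,600 L = 503.1 g.
(b) Product at 73.8% available Cl: 503.1 / 0.738 = 681.7 g.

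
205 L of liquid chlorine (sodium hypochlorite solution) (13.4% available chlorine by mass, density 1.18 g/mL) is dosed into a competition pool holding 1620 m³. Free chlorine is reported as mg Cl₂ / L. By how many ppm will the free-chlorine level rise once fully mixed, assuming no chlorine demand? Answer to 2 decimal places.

20.01 ppm

Volume: 1620 m³ = 1,620,000 L.
Mass of solution: 205 L × 1000 mL/L × 1.18 g/mL = 241,900 g.
Available chlorine delivered: 241,900 g × 0.134 = 32,410 g as Cl₂.
Concentration rise: 32,410 g / 1,620,000 L = 20.01 mg/L = 20.01 ppm.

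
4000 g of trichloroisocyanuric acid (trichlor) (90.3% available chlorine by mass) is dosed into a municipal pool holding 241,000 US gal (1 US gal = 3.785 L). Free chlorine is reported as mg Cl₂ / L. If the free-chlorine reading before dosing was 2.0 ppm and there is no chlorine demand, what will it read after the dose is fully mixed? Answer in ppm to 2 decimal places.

5.96 ppm

Volume: 241,000 US gal × 3.785 L/gal = 912,185 L.
Available chlorine delivered: 4000 g × 0.903 = 3612 g as Cl₂.
Concentration rise: 3612 g / 912,185 L = 3.96 mg/L = 3.96 ppm.
Final FC: 2.0 + 3.96 = 5.96 ppm.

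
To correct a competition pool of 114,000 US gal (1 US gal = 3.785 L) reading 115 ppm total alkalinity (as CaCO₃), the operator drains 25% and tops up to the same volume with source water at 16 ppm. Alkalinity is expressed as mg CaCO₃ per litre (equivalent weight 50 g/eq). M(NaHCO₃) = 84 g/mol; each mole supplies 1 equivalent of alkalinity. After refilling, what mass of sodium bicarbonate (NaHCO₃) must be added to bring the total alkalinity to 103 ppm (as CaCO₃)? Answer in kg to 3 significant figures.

9.24 kg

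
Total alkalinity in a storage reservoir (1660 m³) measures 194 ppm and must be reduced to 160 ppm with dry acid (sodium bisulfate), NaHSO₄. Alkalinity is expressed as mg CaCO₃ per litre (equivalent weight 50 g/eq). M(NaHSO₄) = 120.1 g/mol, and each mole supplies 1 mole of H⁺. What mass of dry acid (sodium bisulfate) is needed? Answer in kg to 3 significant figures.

136 kg

Volume: 1660 m³ = 1,660,000 L.
Alkalinity to neutralize: (194 − 160) = 34 mg/L as CaCO₃ × 1,660,000 L = 56,440 g as CaCO₃.
Equivalents of H⁺ required: 56,440 ÷ 50 g/eq = 1129 eq = 1129 mol NaHSO₄.
Mass of NaHSO₄: 1129 × 120.1 = 135,600 g.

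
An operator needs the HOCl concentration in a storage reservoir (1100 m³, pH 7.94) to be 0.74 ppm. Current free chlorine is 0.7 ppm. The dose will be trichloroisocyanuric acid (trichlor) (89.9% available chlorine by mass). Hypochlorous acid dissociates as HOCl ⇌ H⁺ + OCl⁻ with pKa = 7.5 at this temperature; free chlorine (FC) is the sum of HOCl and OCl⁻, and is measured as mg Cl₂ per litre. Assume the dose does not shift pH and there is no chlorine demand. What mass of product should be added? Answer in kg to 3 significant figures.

2.54 kg

Volume: 1100 m³ = 1,100,000 L.
[OCl⁻]/[HOCl] = 10^(pH − pKa) = 10^(7.94 − 7.5) = 2.754; fraction as HOCl = 1/(1 + 2.754) = 0.2664.
Free chlorine required for 0.74 ppm HOCl: 0.74 / 0.2664 = 2.778 ppm.
FC to add: 2.778 − 0.7 = 2.078 mg/L as Cl₂.
Cl₂ equivalent: 2.078 mg/L × 1,100,000 L = 2286 g.
Product at 89.9% available Cl: 2286 / 0.899 = 2543 g.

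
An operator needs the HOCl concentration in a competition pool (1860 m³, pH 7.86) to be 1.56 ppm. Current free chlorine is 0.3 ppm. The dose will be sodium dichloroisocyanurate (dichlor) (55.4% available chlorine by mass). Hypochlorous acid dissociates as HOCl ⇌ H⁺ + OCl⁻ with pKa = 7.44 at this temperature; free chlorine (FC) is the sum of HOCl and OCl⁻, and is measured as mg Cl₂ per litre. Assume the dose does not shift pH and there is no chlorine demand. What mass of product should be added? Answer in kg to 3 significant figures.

Volume: 1860 m³ = 1,860,000 L.
[OCl⁻]/[HOCl] = 10^(pH − pKa) = 10^(7.86 − 7.44) = 2.63; fraction as HOCl = 1/(1 + 2.63) = 0.2755.
Free chlorine required for 1.56 ppm HOCl: 1.56 / 0.2755 = 5.663 ppm.
FC to add: 5.663 − 0.3 = 5.363 mg/L as Cl₂.
Cl₂ equivalent: 5.363 mg/L × 1,860,000 L = 9976 g.
Product at 55.4% available Cl: 9976 / 0.554 = 18,010 g.

18.0 kg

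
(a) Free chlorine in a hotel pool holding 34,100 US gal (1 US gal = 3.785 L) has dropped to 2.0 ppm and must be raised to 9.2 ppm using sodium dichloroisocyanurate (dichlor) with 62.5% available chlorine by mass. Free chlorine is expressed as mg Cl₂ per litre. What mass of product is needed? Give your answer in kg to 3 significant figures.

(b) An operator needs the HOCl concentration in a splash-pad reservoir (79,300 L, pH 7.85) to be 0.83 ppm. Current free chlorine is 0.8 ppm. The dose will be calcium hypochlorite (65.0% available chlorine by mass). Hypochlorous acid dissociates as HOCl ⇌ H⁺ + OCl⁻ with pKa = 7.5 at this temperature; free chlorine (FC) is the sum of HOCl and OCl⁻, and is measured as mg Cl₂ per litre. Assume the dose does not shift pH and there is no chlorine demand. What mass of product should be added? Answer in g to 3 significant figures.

(a) Volume: 34,100 US gal × 3.785 L/gal = 129,068 L.
(a) Chlorine deficit: 9.2 − 2.0 = 7.2 ppm = 7.2 mg/L as Cl₂.
(a) Cl₂ equivalent needed: 7.2 mg/L × 129,068 L = 929,300 mg = 929.3 g.
(a) Product at 62.5% available chlorine: 929.3 / 0.625 = 1487 g.

(b) [OCl⁻]/[HOCl] = 10^(pH − pKa) = 10^(7.85 − 7.5) = 2.239; fraction as HOCl = 1/(1 + 2.239) = 0.3088.
(b) Free chlorine required for 0.83 ppm HOCl: 0.83 / 0.3088 = 2.688 ppm.
(b) FC to add: 2.688 − 0.8 = 1.888 mg/L as Cl₂.
(b) Cl₂ equivalent: 1.888 mg/L × 79,300 L = 149.7 g.
(b) Product at 65.0% available Cl: 149.7 / 0.65 = 230.4 g.

(a) 1.49 kg; (b) 230 g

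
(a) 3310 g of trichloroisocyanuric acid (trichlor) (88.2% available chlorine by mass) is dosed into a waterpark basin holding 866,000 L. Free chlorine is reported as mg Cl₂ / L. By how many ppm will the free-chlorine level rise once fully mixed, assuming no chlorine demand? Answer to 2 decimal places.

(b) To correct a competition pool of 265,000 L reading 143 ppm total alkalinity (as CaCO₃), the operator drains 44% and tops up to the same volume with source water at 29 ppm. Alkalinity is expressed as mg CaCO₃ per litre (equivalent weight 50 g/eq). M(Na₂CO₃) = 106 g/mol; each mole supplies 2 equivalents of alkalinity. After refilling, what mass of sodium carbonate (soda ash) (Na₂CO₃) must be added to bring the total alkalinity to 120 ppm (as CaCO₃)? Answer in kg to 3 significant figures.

(a) Available chlorine delivered: 3310 g × 0.882 = 2919 g as Cl₂.
(a) Concentration rise: 2919 g / 866,000 L = 3.371 mg/L = 3.37 ppm.

(b) After draining 44% and refilling: 143 × 0.56 + 29 × 0.44 = 92.84 ppm.
(b) Deficit to target: 120 − 92.84 = 27.16 mg/L.
(b) As CaCO₃: 27.16 mg/L × 265,000 L = 7197 g; ÷ 50 g/eq ÷ 2 = 71.97 mol Na₂CO₃.
(b) Mass: 71.97 × 106 = 7629 g.

(a) 3.37 ppm; (b) 7.63 kg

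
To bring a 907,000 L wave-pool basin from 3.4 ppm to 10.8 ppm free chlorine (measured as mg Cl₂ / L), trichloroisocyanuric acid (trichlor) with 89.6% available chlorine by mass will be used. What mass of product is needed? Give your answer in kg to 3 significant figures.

7.49 kg

Chlorine deficit: 10.8 − 3.4 = 7.4 ppm = 7.4 mg/L as Cl₂.
Cl₂ equivalent needed: 7.4 mg/L × 907,000 L = 6,712,000 mg = 6712 g.
Product at 89.6% available chlorine: 6712 / 0.896 = 7491 g.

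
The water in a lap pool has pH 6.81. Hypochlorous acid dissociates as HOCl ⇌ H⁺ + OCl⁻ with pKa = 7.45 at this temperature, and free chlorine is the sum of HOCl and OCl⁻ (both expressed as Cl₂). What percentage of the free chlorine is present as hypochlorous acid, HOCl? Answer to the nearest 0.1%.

81.4%

[OCl⁻]/[HOCl] = 10^(pH − pKa) = 10^(6.81 − 7.45) = 10^-0.64 = 0.2291.
Fraction as HOCl = 1 / (1 + 0.2291) = 0.8136.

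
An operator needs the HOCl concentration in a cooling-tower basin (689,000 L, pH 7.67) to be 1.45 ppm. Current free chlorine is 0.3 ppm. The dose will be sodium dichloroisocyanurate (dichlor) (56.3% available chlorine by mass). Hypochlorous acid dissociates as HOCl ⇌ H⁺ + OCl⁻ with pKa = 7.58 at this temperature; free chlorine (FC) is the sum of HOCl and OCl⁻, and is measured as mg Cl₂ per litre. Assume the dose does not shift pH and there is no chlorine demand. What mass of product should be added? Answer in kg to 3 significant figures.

[OCl⁻]/[HOCl] = 10^(pH − pKa) = 10^(7.67 − 7.58) = 1.23; fraction as HOCl = 1/(1 + 1.23) = 0.4484.
Free chlorine required for 1.45 ppm HOCl: 1.45 / 0.4484 = 3.234 ppm.
FC to add: 3.234 − 0.3 = 2.934 mg/L as Cl₂.
Cl₂ equivalent: 2.934 mg/L × 689,000 L = 2021 g.
Product at 56.3% available Cl: 2021 / 0.563 = 3590 g.

3.59 kg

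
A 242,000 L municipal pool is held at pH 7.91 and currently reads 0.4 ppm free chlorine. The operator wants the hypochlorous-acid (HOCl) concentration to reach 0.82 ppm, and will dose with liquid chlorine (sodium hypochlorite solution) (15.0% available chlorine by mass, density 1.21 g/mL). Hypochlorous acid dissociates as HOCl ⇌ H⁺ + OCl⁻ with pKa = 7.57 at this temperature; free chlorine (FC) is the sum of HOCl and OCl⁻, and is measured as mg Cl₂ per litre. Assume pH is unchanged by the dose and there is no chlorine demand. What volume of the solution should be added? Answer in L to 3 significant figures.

2.95 L

[OCl⁻]/[HOCl] = 10^(pH − pKa) = 10^(7.91 − 7.57) = 2.188; fraction as HOCl = 1/(1 + 2.188) = 0.3137.
Free chlorine required for 0.82 ppm HOCl: 0.82 / 0.3137 = 2.614 ppm.
FC to add: 2.614 − 0.4 = 2.214 mg/L as Cl₂.
Cl₂ equivalent: 2.214 mg/L × 242,000 L = 535.8 g.
Product at 15.0% available Cl: 535.8 / 0.15 = 3572 g.
Volume: 3572 g ÷ 1.21 g/mL = 2952 mL.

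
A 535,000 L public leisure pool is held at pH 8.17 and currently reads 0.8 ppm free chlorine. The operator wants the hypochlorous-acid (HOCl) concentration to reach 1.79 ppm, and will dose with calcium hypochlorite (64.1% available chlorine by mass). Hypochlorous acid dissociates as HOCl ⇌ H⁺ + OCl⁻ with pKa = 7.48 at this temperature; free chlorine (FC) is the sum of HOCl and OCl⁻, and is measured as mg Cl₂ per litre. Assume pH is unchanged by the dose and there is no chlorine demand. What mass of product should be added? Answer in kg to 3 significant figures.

8.14 kg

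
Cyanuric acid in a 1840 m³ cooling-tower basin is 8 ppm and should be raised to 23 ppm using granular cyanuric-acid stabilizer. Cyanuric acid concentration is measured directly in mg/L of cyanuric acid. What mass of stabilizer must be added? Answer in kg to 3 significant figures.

27.6 kg

Volume: 1840 m³ = 1,840,000 L.
CYA to add: (23 − 8) = 15 mg/L × 1,840,000 L = 27,600 g cyanuric acid.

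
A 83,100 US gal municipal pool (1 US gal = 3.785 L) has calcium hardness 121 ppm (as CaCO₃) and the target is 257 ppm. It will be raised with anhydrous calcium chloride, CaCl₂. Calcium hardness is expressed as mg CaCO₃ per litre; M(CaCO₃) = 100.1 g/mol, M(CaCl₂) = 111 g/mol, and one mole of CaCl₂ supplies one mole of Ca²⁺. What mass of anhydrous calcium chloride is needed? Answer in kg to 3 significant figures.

Volume: 83,100 US gal × 3.785 L/gal = 314,534 L.
Hardness to add: (257 − 121) = 136 mg/L as CaCO₃ × 314,534 L = 42,780 g as CaCO₃.
Moles of Ca²⁺ (1 mol Ca²⁺ ≡ 1 mol CaCO₃): 42,780 / 100.1 g/mol = 427.3 mol.
Mass of CaCl₂: 427.3 × 111 = 47,430 g.

47.4 kg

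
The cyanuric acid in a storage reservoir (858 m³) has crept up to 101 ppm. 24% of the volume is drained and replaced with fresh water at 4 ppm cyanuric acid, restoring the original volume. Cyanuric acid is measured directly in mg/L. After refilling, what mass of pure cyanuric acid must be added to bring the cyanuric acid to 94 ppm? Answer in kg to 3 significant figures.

14.0 kg

Volume: 858 m³ = 858,000 L.
After draining 24% and refilling: 101 × 0.76 + 4 × 0.24 = 77.72 ppm.
Deficit to target: 94 − 77.72 = 16.28 mg/L.
Mass: 16.28 mg/L × 858,000 L = 13,970 g cyanuric acid.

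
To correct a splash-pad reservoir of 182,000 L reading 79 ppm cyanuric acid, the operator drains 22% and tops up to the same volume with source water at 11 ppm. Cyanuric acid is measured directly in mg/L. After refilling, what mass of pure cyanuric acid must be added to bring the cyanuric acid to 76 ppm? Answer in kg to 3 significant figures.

2.18 kg

After draining 22% and refilling: 79 × 0.78 + 11 × 0.22 = 64.04 ppm.
Deficit to target: 76 − 64.04 = 11.96 mg/L.
Mass: 11.96 mg/L × 182,000 L = 2177 g cyanuric acid.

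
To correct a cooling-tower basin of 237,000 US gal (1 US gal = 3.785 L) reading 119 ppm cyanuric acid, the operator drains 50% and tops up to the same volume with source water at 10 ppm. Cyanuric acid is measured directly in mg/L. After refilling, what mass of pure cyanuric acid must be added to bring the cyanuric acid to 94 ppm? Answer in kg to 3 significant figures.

Volume: 237,000 US gal × 3.785 L/gal = 897,045 L.
After draining 50% and refilling: 119 × 0.50 + 10 × 0.50 = 64.5 ppm.
Deficit to target: 94 − 64.5 = 29.5 mg/L.
Mass: 29.5 mg/L × 897,045 L = 26,460 g cyanuric acid.

26.5 kg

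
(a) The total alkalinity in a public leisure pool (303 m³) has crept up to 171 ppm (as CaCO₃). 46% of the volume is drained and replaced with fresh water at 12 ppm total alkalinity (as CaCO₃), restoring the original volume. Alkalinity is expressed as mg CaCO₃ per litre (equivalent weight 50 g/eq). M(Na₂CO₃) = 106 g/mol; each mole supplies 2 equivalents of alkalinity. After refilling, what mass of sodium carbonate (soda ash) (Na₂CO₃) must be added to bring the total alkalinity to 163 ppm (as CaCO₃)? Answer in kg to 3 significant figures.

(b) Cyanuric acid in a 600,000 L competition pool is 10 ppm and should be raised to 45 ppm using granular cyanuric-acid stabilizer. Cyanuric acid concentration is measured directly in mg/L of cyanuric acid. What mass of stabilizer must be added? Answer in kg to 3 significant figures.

(a) Volume: 303 m³ = 303,000 L.
(a) After draining 46% and refilling: 171 × 0.54 + 12 × 0.46 = 97.86 ppm.
(a) Deficit to target: 163 − 97.86 = 65.14 mg/L.
(a) As CaCO₃: 65.14 mg/L × 303,000 L = 19,740 g; ÷ 50 g/eq ÷ 2 = 197.4 mol Na₂CO₃.
(a) Mass: 197.4 × 106 = 20,920 g.

(b) CYA to add: (45 − 10) = 35 mg/L × 600,000 L = 21,000 g cyanuric acid.

(a) 20.9 kg; (b) 21.0 kg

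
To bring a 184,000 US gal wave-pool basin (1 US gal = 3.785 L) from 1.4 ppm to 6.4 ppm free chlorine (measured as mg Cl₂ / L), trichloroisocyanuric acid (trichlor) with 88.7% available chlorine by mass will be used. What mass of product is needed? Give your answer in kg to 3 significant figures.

Volume: 184,000 US gal × 3.785 L/gal = 696,440 L.
Chlorine deficit: 6.4 − 1.4 = 5 ppm = 5 mg/L as Cl₂.
Cl₂ equivalent needed: 5 mg/L × 696,440 L = 3,482,000 mg = 3482 g.
Product at 88.7% available chlorine: 3482 / 0.887 = 3926 g.

3.93 kg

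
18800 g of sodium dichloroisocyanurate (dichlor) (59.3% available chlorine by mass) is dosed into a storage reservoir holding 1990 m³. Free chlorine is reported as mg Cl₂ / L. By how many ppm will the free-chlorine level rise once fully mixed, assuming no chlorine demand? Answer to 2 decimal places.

5.60 ppm

Volume: 1990 m³ = 1,990,000 L.
Available chlorine delivered: 18,800 g × 0.593 = 11,150 g as Cl₂.
Concentration rise: 11,150 g / 1,990,000 L = 5.602 mg/L = 5.60 ppm.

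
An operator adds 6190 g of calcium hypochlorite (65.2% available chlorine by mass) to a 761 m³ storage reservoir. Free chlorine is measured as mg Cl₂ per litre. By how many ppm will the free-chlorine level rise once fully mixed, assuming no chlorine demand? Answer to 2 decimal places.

5.30 ppm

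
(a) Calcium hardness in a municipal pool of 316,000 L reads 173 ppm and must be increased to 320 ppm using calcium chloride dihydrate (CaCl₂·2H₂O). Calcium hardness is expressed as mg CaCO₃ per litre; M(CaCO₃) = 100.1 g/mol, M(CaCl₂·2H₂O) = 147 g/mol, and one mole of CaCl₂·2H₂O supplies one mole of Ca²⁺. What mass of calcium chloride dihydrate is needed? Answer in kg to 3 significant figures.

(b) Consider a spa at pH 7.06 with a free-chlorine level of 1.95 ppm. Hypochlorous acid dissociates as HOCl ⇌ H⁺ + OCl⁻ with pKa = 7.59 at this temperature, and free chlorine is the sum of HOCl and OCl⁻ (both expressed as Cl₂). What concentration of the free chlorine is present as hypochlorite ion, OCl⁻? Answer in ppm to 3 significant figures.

(a) 68.2 kg; (b) 0.444 ppm

(a) Hardness to add: (320 − 173) = 147 mg/L as CaCO₃ × 316,000 L = 46,450 g as CaCO₃.
(a) Moles of Ca²⁺ (1 mol Ca²⁺ ≡ 1 mol CaCO₃): 46,450 / 100.1 g/mol = 464.1 mol.
(a) Mass of CaCl₂·2H₂O: 464.1 × 147 = 68,220 g.

(b) [OCl⁻]/[HOCl] = 10^(pH − pKa) = 10^(7.06 − 7.59) = 10^-0.53 = 0.2951.
(b) Fraction as HOCl = 1 / (1 + 0.2951) = 0.7721.
(b) OCl⁻ = (1 − 0.7721) × 1.95 ppm = 0.4443 ppm.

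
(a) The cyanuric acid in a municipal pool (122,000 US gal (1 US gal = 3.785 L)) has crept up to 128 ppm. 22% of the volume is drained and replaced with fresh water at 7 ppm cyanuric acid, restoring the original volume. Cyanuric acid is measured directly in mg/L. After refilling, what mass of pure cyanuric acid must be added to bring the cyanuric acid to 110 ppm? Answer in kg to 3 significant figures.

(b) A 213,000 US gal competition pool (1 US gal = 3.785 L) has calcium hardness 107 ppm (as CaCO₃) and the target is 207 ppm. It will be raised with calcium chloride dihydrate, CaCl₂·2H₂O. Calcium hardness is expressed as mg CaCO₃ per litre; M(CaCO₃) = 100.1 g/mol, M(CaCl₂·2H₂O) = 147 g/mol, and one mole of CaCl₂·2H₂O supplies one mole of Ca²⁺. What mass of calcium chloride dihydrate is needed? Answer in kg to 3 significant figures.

(a) 3.98 kg; (b) 118 kg

(a) Volume: 122,000 US gal × 3.785 L/gal = 461,770 L.
(a) After draining 22% and refilling: 128 × 0.78 + 7 × 0.22 = 101.38 ppm.
(a) Deficit to target: 110 − 101.38 = 8.62 mg/L.
(a) Mass: 8.62 mg/L × 461,770 L = 3980 g cyanuric acid.

(b) Volume: 213,000 US gal × 3.785 L/gal = 806,205 L.
(b) Hardness to add: (207 − 107) = 100 mg/L as CaCO₃ × 806,205 L = 80,620 g as CaCO₃.
(b) Moles of Ca²⁺ (1 mol Ca²⁺ ≡ 1 mol CaCO₃): 80,620 / 100.1 g/mol = 805.4 mol.
(b) Mass of CaCl₂·2H₂O: 805.4 × 147 = 118,400 g.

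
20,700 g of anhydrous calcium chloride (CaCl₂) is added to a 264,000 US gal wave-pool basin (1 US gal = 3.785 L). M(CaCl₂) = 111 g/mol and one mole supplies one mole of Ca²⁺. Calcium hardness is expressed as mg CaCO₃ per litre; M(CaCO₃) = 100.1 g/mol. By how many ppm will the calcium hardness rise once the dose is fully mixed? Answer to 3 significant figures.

18.7 ppm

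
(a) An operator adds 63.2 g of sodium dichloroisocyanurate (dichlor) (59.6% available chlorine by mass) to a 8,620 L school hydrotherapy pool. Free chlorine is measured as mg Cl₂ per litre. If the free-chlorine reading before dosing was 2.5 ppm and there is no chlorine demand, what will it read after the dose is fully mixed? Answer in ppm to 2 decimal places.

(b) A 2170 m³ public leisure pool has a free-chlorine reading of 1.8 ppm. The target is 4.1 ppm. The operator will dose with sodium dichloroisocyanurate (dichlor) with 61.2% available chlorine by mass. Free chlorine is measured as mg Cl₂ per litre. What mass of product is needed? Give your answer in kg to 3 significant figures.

(a) 6.87 ppm; (b) 8.16 kg

(a) Available chlorine delivered: 63.2 g × 0.596 = 37.67 g as Cl₂.
(a) Concentration rise: 37.67 g / 8,620 L = 4.37 mg/L = 4.37 ppm.
(a) Final FC: 2.5 + 4.37 = 6.87 ppm.

(b) Volume: 2170 m³ = 2,170,000 L.
(b) Chlorine deficit: 4.1 − 1.8 = 2.3 ppm = 2.3 mg/L as Cl₂.
(b) Cl₂ equivalent needed: 2.3 mg/L × 2,170,000 L = 4,991,000 mg = 4991 g.
(b) Product at 61.2% available chlorine: 4991 / 0.612 = 8155 g.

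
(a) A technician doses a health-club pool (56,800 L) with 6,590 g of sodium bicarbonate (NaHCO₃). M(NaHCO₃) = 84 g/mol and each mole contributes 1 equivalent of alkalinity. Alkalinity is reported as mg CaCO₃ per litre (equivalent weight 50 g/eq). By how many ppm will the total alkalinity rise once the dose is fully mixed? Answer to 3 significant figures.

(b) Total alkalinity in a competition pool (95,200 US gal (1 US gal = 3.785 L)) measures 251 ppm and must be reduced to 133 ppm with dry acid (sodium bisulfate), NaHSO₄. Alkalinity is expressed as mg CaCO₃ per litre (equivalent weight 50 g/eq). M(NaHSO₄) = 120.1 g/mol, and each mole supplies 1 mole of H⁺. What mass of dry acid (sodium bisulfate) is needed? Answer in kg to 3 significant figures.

(a) Moles of NaHCO₃: 6,590 g ÷ 84 g/mol = 78.45 mol → 78.45 eq of alkalinity.
(a) As CaCO₃: 78.45 eq × 50 g/eq = 3923 g.
(a) Rise: 3923 g / 56,800 L × 1000 = 69.06 mg/L.

(b) Volume: 95,200 US gal × 3.785 L/gal = 360,332 L.
(b) Alkalinity to neutralize: (251 − 133) = 118 mg/L as CaCO₃ × 360,332 L = 42,520 g as CaCO₃.
(b) Equivalents of H⁺ required: 42,520 ÷ 50 g/eq = 850.4 eq = 850.4 mol NaHSO₄.
(b) Mass of NaHSO₄: 850.4 × 120.1 = 102,100 g.

(a) 69.1 ppm; (b) 102 kg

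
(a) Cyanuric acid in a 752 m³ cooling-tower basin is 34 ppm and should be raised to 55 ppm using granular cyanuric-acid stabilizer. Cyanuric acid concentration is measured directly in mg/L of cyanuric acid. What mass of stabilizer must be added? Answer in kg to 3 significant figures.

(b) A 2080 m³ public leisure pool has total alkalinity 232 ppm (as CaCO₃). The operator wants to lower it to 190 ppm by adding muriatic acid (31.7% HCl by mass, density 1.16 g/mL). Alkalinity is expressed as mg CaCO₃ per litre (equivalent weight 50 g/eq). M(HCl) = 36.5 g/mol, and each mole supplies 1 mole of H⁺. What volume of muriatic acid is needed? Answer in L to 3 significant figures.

(a) 15.8 kg; (b) 173 L

(a) Volume: 752 m³ = 752,000 L.
(a) CYA to add: (55 − 34) = 21 mg/L × 752,000 L = 15,790 g cyanuric acid.

(b) Volume: 2080 m³ = 2,080,000 L.
(b) Alkalinity to neutralize: (232 − 190) = 42 mg/L as CaCO₃ × 2,080,000 L = 87,360 g as CaCO₃.
(b) Equivalents of H⁺ required: 87,360 ÷ 50 g/eq = 1747 eq = 1747 mol HCl.
(b) Mass of HCl: 1747 × 36.5 = 63,770 g.
(b) Mass of 31.7% solution: 63,770 / 0.317 = 201,200 g.
(b) Volume: 201,200 g ÷ 1.16 g/mL = 173,400 mL.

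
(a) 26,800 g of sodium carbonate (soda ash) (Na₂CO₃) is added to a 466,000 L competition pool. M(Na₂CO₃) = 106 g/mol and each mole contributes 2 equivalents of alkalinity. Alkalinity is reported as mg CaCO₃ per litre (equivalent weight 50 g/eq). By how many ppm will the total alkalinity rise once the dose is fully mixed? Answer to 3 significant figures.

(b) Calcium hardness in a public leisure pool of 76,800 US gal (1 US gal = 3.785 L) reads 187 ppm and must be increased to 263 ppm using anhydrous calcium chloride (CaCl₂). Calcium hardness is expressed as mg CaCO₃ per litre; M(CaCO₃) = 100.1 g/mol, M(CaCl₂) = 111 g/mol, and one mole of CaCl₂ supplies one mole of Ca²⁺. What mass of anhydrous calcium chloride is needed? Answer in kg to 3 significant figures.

(a) Moles of Na₂CO₃: 26,800 g ÷ 106 g/mol = 252.8 mol → 505.7 eq of alkalinity.
(a) As CaCO₃: 505.7 eq × 50 g/eq = 25,280 g.
(a) Rise: 25,280 g / 466,000 L × 1000 = 54.26 mg/L.

(b) Volume: 76,800 US gal × 3.785 L/gal = 290,688 L.
(b) Hardness to add: (263 − 187) = 76 mg/L as CaCO₃ × 290,688 L = 22,090 g as CaCO₃.
(b) Moles of Ca²⁺ (1 mol Ca²⁺ ≡ 1 mol CaCO₃): 22,090 / 100.1 g/mol = 220.7 mol.
(b) Mass of CaCl₂: 220.7 × 111 = 24,500 g.

(a) 54.3 ppm; (b) 24.5 kg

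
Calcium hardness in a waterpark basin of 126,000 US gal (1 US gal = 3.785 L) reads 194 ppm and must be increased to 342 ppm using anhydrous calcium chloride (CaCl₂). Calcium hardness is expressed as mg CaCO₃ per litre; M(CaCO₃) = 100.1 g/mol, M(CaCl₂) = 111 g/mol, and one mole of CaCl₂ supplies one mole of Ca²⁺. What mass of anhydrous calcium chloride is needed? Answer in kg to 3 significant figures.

Volume: 126,000 US gal × 3.785 L/gal = 476,910 L.
Hardness to add: (342 − 194) = 148 mg/L as CaCO₃ × 476,910 L = 70,580 g as CaCO₃.
Moles of Ca²⁺ (1 mol Ca²⁺ ≡ 1 mol CaCO₃): 70,580 / 100.1 g/mol = 705.1 mol.
Mass of CaCl₂: 705.1 × 111 = 78,270 g.

78.3 kg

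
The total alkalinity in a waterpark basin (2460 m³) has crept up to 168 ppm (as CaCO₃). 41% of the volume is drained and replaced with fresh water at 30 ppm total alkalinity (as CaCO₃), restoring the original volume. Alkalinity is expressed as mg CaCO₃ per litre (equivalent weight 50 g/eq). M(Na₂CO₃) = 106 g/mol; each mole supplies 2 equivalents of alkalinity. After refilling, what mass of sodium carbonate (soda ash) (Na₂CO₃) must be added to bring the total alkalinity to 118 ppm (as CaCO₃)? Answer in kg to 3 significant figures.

17.2 kg

Volume: 2460 m³ = 2,460,000 L.
After draining 41% and refilling: 168 × 0.59 + 30 × 0.41 = 111.42 ppm.
Deficit to target: 118 − 111.42 = 6.58 mg/L.
As CaCO₃: 6.58 mg/L × 2,460,000 L = 16,190 g; ÷ 50 g/eq ÷ 2 = 161.9 mol Na₂CO₃.
Mass: 161.9 × 106 = 17,160 g.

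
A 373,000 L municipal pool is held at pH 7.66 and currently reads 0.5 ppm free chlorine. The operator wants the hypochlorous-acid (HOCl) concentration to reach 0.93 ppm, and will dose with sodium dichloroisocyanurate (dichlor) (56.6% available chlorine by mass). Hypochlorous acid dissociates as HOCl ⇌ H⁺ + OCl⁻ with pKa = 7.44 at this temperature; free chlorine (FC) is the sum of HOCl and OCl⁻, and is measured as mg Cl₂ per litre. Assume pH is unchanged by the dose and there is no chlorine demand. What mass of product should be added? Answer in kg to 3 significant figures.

[OCl⁻]/[HOCl] = 10^(pH − pKa) = 10^(7.66 − 7.44) = 1.66; fraction as HOCl = 1/(1 + 1.66) = 0.376.
Free chlorine required for 0.93 ppm HOCl: 0.93 / 0.376 = 2.473 ppm.
FC to add: 2.473 − 0.5 = 1.973 mg/L as Cl₂.
Cl₂ equivalent: 1.973 mg/L × 373,000 L = 736.1 g.
Product at 56.6% available Cl: 736.1 / 0.566 = 1301 g.

1.30 kg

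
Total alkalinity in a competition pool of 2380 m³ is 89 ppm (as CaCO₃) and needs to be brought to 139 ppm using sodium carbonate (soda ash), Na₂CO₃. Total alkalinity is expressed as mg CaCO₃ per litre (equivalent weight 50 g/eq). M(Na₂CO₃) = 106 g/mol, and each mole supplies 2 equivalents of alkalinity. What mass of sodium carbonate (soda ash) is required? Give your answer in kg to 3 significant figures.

126 kg

Volume: 2380 m³ = 2,380,000 L.
Alkalinity to add: (139 − 89) = 50 mg/L as CaCO₃ × 2,380,000 L = 119,000 g as CaCO₃.
Equivalents: 119,000 g ÷ 50 g/eq = 2380 eq.
Each mole of Na₂CO₃ supplies 2 eq, so 2380 / 2 = 1190 mol.
Mass: 1190 mol × 106 g/mol = 126,100 g.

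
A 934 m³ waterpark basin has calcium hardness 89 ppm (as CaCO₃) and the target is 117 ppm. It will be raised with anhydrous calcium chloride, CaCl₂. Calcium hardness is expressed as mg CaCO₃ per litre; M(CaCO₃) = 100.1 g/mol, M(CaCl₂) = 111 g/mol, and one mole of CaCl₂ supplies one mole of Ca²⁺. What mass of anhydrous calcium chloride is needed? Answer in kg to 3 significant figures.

29.0 kg

Volume: 934 m³ = 934,000 L.
Hardness to add: (117 − 89) = 28 mg/L as CaCO₃ × 934,000 L = 26,150 g as CaCO₃.
Moles of Ca²⁺ (1 mol Ca²⁺ ≡ 1 mol CaCO₃): 26,150 / 100.1 g/mol = 261.3 mol.
Mass of CaCl₂: 261.3 × 111 = 29,000 g.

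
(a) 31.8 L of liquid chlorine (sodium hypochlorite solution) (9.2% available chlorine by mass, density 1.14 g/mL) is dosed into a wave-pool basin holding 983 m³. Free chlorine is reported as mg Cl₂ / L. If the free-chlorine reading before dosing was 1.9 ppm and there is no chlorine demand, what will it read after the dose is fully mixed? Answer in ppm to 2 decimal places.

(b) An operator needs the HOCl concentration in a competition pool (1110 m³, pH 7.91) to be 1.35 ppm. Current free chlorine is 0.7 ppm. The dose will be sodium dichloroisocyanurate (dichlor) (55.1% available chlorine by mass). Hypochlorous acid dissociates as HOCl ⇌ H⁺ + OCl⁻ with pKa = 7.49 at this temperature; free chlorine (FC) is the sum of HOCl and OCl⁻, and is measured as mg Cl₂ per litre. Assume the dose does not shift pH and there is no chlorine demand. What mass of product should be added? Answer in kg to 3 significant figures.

(a) 5.29 ppm; (b) 8.46 kg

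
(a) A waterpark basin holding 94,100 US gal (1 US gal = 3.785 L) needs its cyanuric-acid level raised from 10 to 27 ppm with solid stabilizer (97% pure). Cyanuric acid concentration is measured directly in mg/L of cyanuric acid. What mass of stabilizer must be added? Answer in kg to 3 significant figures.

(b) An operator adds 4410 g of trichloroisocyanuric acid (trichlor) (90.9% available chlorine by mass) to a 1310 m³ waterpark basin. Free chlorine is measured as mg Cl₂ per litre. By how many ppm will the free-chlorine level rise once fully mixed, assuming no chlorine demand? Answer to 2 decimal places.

(a) 6.24 kg; (b) 3.06 ppm

(a) Volume: 94,100 US gal × 3.785 L/gal = 356,168 L.
(a) CYA to add: (27 − 10) = 17 mg/L × 356,168 L = 6055 g cyanuric acid.
(a) At 97% purity: 6055 / 0.97 = 6242 g product.

(b) Volume: 1310 m³ = 1,310,000 L.
(b) Available chlorine delivered: 4410 g × 0.909 = 4009 g as Cl₂.
(b) Concentration rise: 4009 g / 1,310,000 L = 3.06 mg/L = 3.06 ppm.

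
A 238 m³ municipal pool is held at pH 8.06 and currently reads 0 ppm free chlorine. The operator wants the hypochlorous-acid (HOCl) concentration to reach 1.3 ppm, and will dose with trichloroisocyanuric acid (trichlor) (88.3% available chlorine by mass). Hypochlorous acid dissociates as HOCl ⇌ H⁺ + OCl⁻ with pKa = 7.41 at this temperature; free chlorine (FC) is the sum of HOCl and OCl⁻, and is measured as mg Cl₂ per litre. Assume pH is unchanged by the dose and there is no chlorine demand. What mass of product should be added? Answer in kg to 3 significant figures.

1.92 kg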